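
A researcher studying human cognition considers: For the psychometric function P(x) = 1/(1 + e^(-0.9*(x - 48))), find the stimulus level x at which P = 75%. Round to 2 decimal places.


At P = 0.75: 0.75 = 1/(1 + e^(-k*(x-x0)))
Solving: e^(-k*(x-x0)) = 1/3
x = x0 + ln(3)/k
ln(3) = 1.0986
x = 48 + 1.0986/0.9
= 48 + 1.2207
= 49.22


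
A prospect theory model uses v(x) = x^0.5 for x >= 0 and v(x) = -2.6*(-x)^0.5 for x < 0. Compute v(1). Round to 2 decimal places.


Since x = 1 >= 0, use v(x) = x^0.5
1^0.5 = 1.0
v(1) = 1.00


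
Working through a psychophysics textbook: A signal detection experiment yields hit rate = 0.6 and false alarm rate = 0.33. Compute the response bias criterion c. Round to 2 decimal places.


c = -0.5 * (z(HR) + z(FAR))
z(0.6) = 0.2533
z(0.33) = -0.4399
c = -0.5 * (0.2533 + -0.4399)
= -0.5 * -0.1866
= 0.09


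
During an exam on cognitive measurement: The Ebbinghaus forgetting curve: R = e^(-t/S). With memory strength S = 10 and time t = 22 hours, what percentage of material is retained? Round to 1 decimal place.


R = e^(-t/S)
-t/S = -22/10 = -2.2
R = e^(-2.2) = 0.110803
Percentage = 0.110803 * 100
= 11.1


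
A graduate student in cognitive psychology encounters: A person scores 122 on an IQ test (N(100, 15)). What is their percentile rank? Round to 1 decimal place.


z = (IQ - mean) / SD
z = (122 - 100) / 15 = 1.4667
Percentile = Phi(1.4667) * 100
Phi(1.4667) = 0.928771
= 92.9


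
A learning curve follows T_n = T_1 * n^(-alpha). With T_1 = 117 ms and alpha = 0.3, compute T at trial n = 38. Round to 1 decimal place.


T_n = 117 * 38^(-0.3)
38^(-0.3) = 0.335788
T_n = 117 * 0.335788
= 39.3 ms


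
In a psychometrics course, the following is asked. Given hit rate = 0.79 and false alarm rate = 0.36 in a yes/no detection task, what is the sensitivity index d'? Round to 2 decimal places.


d' = z(HR) - z(FAR)
z(0.79) = 0.8064
z(0.36) = -0.3585
d' = 0.8064 - -0.3585
= 1.16


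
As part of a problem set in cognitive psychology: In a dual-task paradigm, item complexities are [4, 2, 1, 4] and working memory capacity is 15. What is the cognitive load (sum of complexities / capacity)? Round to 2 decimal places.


Total complexity = 4 + 2 + 1 + 4 = 11
Load = total / capacity = 11 / 15
= 0.73


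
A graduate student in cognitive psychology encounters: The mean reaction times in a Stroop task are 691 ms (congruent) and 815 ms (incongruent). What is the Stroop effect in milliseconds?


Stroop effect = RT(incongruent) - RT(congruent)
= 815 - 691
= 124 ms


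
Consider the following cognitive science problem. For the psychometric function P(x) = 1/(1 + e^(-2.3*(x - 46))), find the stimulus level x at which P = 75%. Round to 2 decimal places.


At P = 0.75: 0.75 = 1/(1 + e^(-k*(x-x0)))
Solving: e^(-k*(x-x0)) = 1/3
x = x0 + ln(3)/k
ln(3) = 1.0986
x = 46 + 1.0986/2.3
= 46 + 0.4777
= 46.48


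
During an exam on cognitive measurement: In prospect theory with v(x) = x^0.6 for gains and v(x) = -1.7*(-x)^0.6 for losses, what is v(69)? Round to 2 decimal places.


Since x = 69 >= 0, use v(x) = x^0.6
69^0.6 = 12.6856
v(69) = 12.69


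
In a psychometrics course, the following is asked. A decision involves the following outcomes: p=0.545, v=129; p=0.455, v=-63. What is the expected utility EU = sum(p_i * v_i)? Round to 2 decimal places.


EU = sum(p_i * v_i)
0.545 * 129 = 70.305
0.455 * -63 = -28.665
EU = 70.305 + -28.665
= 41.64


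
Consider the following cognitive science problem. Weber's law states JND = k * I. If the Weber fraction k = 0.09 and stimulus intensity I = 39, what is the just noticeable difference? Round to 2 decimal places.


JND = k * I
JND = 0.09 * 39
= 3.51


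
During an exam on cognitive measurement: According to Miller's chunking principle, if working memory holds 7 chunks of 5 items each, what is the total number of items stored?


Total items = chunks * items_per_chunk
= 7 * 5
= 35


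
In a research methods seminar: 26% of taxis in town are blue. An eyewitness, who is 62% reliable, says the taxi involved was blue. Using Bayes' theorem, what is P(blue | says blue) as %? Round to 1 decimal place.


P(blue | says blue) = P(says blue | blue)*P(blue) / [P(says blue | blue)*P(blue) + P(says blue | not blue)*P(not blue)]
Numerator = 0.62 * 0.26 = 0.1612
False identification = 0.38 * 0.74 = 0.2812
P = 0.1612 / (0.1612 + 0.2812)
= 0.1612 / 0.4424
As percentage = 36.4


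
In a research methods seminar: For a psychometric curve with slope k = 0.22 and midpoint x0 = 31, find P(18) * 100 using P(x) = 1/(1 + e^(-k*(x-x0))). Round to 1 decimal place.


P(x) = 1/(1 + e^(-0.22*(18 - 31)))
Exponent = -0.22 * -13 = 2.86
e^(2.86) = 17.461527
P = 1/(1 + 17.461527) = 0.054167
Percentage = 5.4


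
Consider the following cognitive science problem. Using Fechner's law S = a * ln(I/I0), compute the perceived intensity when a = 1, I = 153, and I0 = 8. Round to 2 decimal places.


S = 1 * ln(153/8)
I/I0 = 19.125
ln(19.125) = 2.951
S = 1 * 2.951
= 2.95


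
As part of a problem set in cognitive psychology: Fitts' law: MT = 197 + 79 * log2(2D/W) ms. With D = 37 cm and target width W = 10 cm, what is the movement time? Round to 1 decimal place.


MT = 197 + 79 * log2(2*37/10)
2D/W = 7.4
log2(7.4) = 2.8875
MT = 197 + 79 * 2.8875
= 425.1 ms


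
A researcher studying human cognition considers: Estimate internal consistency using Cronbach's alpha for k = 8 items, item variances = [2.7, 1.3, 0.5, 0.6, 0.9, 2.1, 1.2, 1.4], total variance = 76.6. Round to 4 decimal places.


alpha = (k/(k-1)) * (1 - sum(s_i^2)/s_total^2)
sum(item variances) = 10.7
k/(k-1) = 8/7 = 1.142857
1 - 10.7/76.6 = 1 - 0.139687 = 0.860313
alpha = 1.142857 * 0.860313
= 0.9832


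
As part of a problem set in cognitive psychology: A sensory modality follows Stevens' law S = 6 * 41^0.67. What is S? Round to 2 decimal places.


S = 6 * 41^0.67
41^0.67 = 12.0383
S = 6 * 12.0383
= 72.23


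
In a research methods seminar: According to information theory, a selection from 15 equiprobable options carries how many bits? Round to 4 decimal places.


H = log2(n)
H = log2(15)
= 3.9069


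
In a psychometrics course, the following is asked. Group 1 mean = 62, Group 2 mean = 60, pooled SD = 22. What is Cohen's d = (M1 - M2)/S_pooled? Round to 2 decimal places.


Cohen's d = (M1 - M2) / S_pooled
= (62 - 60) / 22
= 2 / 22
= 0.09


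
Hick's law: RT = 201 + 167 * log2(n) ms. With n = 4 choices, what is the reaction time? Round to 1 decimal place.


RT = 201 + 167 * log2(4)
log2(4) = 2.0
RT = 201 + 167 * 2.0
= 201 + 334.0
= 535.0 ms


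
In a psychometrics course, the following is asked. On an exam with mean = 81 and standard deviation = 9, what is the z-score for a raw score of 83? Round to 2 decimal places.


z = (X - mu) / sigma
= (83 - 81) / 9
= 2 / 9
= 0.22


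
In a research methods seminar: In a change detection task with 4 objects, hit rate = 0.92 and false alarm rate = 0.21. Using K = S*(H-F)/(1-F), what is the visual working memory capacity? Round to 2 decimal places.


K = S * (H - F) / (1 - F)
H - F = 0.71
1 - F = 0.79
K = 4 * 0.71 / 0.79
= 3.59


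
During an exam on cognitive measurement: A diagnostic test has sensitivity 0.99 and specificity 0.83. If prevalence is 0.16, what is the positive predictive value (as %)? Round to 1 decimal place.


PPV = (sens * prev) / (sens * prev + (1-spec) * (1-prev))
Numerator = 0.99 * 0.16 = 0.1584
P(positive and no disease) = (1 - spec) * (1 - prev) = (1 - 0.83) * (1 - 0.16) = 0.1428
Denominator = 0.1584 + 0.1428 = 0.3012
PPV = 0.1584 / 0.3012 = 0.525896
As percentage = 52.6


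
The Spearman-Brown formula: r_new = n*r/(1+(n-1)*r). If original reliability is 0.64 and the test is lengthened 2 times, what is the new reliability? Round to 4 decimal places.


r_new = n*r / (1 + (n-1)*r)
Numerator = 2 * 0.64 = 1.28
Denominator = 1 + 1 * 0.64 = 1.64
r_new = 1.28 / 1.64
= 0.7805


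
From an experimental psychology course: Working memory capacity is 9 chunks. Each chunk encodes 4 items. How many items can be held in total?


Total items = chunks * items_per_chunk
= 9 * 4
= 36


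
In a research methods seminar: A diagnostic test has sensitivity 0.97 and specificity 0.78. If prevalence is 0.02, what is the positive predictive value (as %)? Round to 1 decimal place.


PPV = (sens * prev) / (sens * prev + (1-spec) * (1-prev))
Numerator = 0.97 * 0.02 = 0.0194
P(positive and no disease) = (1 - spec) * (1 - prev) = (1 - 0.78) * (1 - 0.02) = 0.2156
Denominator = 0.0194 + 0.2156 = 0.235
PPV = 0.0194 / 0.235 = 0.082553
As percentage = 8.3


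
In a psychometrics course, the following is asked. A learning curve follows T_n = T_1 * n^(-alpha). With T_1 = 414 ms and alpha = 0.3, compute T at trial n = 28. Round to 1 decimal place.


T_n = 414 * 28^(-0.3)
28^(-0.3) = 0.368004
T_n = 414 * 0.368004
= 152.4 ms


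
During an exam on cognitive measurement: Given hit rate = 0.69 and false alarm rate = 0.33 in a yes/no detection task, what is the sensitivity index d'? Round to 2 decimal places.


d' = z(HR) - z(FAR)
z(0.69) = 0.4959
z(0.33) = -0.4399
d' = 0.4959 - -0.4399
= 0.94


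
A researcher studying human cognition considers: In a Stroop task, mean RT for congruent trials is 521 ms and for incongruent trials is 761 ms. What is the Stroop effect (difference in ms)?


Stroop effect = RT(incongruent) - RT(congruent)
= 761 - 521
= 240 ms


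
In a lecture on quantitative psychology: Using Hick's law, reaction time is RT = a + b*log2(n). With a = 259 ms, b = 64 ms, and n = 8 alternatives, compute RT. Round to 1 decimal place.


RT = 259 + 64 * log2(8)
log2(8) = 3.0
RT = 259 + 64 * 3.0
= 259 + 192.0
= 451.0 ms


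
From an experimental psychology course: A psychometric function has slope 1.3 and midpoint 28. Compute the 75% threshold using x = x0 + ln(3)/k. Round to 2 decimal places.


At P = 0.75: 0.75 = 1/(1 + e^(-k*(x-x0)))
Solving: e^(-k*(x-x0)) = 1/3
x = x0 + ln(3)/k
ln(3) = 1.0986
x = 28 + 1.0986/1.3
= 28 + 0.8451
= 28.85


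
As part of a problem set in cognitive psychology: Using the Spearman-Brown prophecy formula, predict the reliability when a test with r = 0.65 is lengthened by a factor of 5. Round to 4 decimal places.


r_new = n*r / (1 + (n-1)*r)
Numerator = 5 * 0.65 = 3.25
Denominator = 1 + 4 * 0.65 = 3.6
r_new = 3.25 / 3.6
= 0.9028


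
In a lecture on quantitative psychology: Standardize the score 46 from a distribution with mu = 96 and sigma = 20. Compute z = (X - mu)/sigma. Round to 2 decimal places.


z = (X - mu) / sigma
= (46 - 96) / 20
= -50 / 20
= -2.50


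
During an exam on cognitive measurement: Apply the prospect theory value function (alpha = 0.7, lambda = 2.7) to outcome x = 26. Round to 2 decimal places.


Since x = 26 >= 0, use v(x) = x^0.7
26^0.7 = 9.7832
v(26) = 9.78


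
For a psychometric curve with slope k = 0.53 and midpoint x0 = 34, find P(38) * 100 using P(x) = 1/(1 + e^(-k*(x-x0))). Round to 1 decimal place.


P(x) = 1/(1 + e^(-0.53*(38 - 34)))
Exponent = -0.53 * 4 = -2.12
e^(-2.12) = 0.120032
P = 1/(1 + 0.120032) = 0.892832
Percentage = 89.3


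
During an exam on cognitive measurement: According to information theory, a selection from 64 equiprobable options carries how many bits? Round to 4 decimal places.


H = log2(n)
H = log2(64)
= 6.0000


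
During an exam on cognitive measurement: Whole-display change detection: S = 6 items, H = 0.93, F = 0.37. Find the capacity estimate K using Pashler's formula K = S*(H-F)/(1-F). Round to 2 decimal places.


K = S * (H - F) / (1 - F)
H - F = 0.56
1 - F = 0.63
K = 6 * 0.56 / 0.63
= 5.33


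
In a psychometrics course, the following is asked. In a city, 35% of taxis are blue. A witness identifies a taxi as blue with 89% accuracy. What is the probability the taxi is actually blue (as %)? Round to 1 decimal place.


P(blue | says blue) = P(says blue | blue)*P(blue) / [P(says blue | blue)*P(blue) + P(says blue | not blue)*P(not blue)]
Numerator = 0.89 * 0.35 = 0.3115
False identification = 0.11 * 0.65 = 0.0715
P = 0.3115 / (0.3115 + 0.0715)
= 0.3115 / 0.383
As percentage = 81.3


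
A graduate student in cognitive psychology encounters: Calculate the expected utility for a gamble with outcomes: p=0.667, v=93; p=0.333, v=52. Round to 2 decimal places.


EU = sum(p_i * v_i)
0.667 * 93 = 62.031
0.333 * 52 = 17.316
EU = 62.031 + 17.316
= 79.35


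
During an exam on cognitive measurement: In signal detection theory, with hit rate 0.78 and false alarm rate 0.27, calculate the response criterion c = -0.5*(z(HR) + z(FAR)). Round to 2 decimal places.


c = -0.5 * (z(HR) + z(FAR))
z(0.78) = 0.7722
z(0.27) = -0.6128
c = -0.5 * (0.7722 + -0.6128)
= -0.5 * 0.1594
= -0.08


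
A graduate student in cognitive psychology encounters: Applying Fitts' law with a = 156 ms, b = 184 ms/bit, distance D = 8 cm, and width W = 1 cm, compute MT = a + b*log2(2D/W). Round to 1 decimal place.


MT = 156 + 184 * log2(2*8/1)
2D/W = 16.0
log2(16.0) = 4.0
MT = 156 + 184 * 4.0
= 892.0 ms


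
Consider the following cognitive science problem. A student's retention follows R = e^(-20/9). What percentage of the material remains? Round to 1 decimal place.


R = e^(-t/S)
-t/S = -20/9 = -2.222222
R = e^(-2.222222) = 0.108368
Percentage = 0.108368 * 100
= 10.8


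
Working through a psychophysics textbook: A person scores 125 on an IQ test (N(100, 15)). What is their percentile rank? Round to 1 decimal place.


z = (IQ - mean) / SD
z = (125 - 100) / 15 = 1.6667
Percentile = Phi(1.6667) * 100
Phi(1.6667) = 0.952213
= 95.2


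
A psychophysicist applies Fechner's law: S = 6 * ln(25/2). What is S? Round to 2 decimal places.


S = 6 * ln(25/2)
I/I0 = 12.5
ln(12.5) = 2.5257
S = 6 * 2.5257
= 15.15


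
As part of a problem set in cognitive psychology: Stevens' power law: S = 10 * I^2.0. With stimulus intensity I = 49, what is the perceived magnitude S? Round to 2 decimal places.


S = 10 * 49^2.0
49^2.0 = 2401.0
S = 10 * 2401.0
= 24010.00


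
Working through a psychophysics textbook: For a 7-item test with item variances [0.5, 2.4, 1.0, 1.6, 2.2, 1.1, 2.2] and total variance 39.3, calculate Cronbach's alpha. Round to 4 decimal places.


alpha = (k/(k-1)) * (1 - sum(s_i^2)/s_total^2)
sum(item variances) = 11.0
k/(k-1) = 7/6 = 1.166667
1 - 11.0/39.3 = 1 - 0.279898 = 0.720102
alpha = 1.166667 * 0.720102
= 0.8401


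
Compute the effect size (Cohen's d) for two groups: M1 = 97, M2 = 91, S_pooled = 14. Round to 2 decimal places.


Cohen's d = (M1 - M2) / S_pooled
= (97 - 91) / 14
= 6 / 14
= 0.43


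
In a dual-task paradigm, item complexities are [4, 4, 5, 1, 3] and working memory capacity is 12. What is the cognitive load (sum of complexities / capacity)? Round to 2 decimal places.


Total complexity = 4 + 4 + 5 + 1 + 3 = 17
Load = total / capacity = 17 / 12
= 1.42


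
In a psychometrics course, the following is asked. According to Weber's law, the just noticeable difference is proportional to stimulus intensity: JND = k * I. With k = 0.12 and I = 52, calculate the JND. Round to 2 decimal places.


JND = k * I
JND = 0.12 * 52
= 6.24


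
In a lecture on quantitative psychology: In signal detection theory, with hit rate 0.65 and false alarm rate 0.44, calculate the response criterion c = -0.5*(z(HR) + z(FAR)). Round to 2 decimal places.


c = -0.5 * (z(HR) + z(FAR))
z(0.65) = 0.3853
z(0.44) = -0.151
c = -0.5 * (0.3853 + -0.151)
= -0.5 * 0.2343
= -0.12


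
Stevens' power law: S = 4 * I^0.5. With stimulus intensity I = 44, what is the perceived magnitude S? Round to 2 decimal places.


S = 4 * 44^0.5
44^0.5 = 6.6332
S = 4 * 6.6332
= 26.53


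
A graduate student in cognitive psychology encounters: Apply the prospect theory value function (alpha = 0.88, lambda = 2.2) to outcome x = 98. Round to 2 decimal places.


Since x = 98 >= 0, use v(x) = x^0.88
98^0.88 = 56.53
v(98) = 56.53


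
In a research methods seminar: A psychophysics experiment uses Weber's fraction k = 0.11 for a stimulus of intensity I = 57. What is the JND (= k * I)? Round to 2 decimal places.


JND = k * I
JND = 0.11 * 57
= 6.27


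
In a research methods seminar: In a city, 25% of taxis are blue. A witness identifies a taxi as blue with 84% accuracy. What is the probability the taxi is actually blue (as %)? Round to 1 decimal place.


P(blue | says blue) = P(says blue | blue)*P(blue) / [P(says blue | blue)*P(blue) + P(says blue | not blue)*P(not blue)]
Numerator = 0.84 * 0.25 = 0.21
False identification = 0.16 * 0.75 = 0.12
P = 0.21 / (0.21 + 0.12)
= 0.21 / 0.33
As percentage = 63.6


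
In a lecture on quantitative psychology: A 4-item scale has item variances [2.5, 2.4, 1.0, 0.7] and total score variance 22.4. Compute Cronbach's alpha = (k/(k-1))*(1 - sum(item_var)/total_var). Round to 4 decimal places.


alpha = (k/(k-1)) * (1 - sum(s_i^2)/s_total^2)
sum(item variances) = 6.6
k/(k-1) = 4/3 = 1.333333
1 - 6.6/22.4 = 1 - 0.294643 = 0.705357
alpha = 1.333333 * 0.705357
= 0.9405


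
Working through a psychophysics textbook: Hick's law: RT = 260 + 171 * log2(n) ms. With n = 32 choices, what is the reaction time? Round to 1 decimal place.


RT = 260 + 171 * log2(32)
log2(32) = 5.0
RT = 260 + 171 * 5.0
= 260 + 855.0
= 1115.0 ms


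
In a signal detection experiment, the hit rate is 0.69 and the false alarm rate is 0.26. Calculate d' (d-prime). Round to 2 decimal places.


d' = z(HR) - z(FAR)
z(0.69) = 0.4959
z(0.26) = -0.6433
d' = 0.4959 - -0.6433
= 1.14


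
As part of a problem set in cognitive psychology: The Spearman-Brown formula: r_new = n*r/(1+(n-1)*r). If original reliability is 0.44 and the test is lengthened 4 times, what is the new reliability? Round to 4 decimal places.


r_new = n*r / (1 + (n-1)*r)
Numerator = 4 * 0.44 = 1.76
Denominator = 1 + 3 * 0.44 = 2.32
r_new = 1.76 / 2.32
= 0.7586


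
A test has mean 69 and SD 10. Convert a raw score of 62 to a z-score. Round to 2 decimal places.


z = (X - mu) / sigma
= (62 - 69) / 10
= -7 / 10
= -0.70


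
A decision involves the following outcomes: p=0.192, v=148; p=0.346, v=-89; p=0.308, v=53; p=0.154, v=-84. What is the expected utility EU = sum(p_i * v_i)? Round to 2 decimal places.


EU = sum(p_i * v_i)
0.192 * 148 = 28.416
0.346 * -89 = -30.794
0.308 * 53 = 16.324
0.154 * -84 = -12.936
EU = 28.416 + -30.794 + 16.324 + -12.936
= 1.01


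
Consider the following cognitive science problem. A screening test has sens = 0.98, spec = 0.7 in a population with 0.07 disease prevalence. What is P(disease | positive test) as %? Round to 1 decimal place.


PPV = (sens * prev) / (sens * prev + (1-spec) * (1-prev))
Numerator = 0.98 * 0.07 = 0.0686
P(positive and no disease) = (1 - spec) * (1 - prev) = (1 - 0.7) * (1 - 0.07) = 0.279
Denominator = 0.0686 + 0.279 = 0.3476
PPV = 0.0686 / 0.3476 = 0.197353
As percentage = 19.7


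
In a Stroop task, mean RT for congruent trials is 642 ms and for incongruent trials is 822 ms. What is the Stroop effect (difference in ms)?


Stroop effect = RT(incongruent) - RT(congruent)
= 822 - 642
= 180 ms


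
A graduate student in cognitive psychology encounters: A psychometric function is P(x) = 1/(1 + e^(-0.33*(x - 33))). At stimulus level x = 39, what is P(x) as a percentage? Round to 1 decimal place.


P(x) = 1/(1 + e^(-0.33*(39 - 33)))
Exponent = -0.33 * 6 = -1.98
e^(-1.98) = 0.138069
P = 1/(1 + 0.138069) = 0.878681
Percentage = 87.9


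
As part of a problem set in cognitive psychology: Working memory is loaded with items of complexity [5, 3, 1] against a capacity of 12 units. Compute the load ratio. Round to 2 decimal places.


Total complexity = 5 + 3 + 1 = 9
Load = total / capacity = 9 / 12
= 0.75


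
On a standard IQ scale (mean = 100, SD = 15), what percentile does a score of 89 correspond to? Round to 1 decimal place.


z = (IQ - mean) / SD
z = (89 - 100) / 15 = -0.7333
Percentile = Phi(-0.7333) * 100
Phi(-0.7333) = 0.231688
= 23.2


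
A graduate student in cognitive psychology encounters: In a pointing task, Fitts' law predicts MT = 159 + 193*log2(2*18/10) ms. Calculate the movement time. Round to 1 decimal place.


MT = 159 + 193 * log2(2*18/10)
2D/W = 3.6
log2(3.6) = 1.848
MT = 159 + 193 * 1.848
= 515.7 ms


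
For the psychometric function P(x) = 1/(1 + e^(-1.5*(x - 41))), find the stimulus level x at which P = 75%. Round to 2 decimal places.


At P = 0.75: 0.75 = 1/(1 + e^(-k*(x-x0)))
Solving: e^(-k*(x-x0)) = 1/3
x = x0 + ln(3)/k
ln(3) = 1.0986
x = 41 + 1.0986/1.5
= 41 + 0.7324
= 41.73


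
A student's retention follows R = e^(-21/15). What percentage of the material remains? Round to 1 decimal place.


R = e^(-t/S)
-t/S = -21/15 = -1.4
R = e^(-1.4) = 0.246597
Percentage = 0.246597 * 100
= 24.7


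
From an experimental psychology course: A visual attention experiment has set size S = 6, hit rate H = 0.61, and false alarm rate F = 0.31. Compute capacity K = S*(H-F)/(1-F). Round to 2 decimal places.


K = S * (H - F) / (1 - F)
H - F = 0.3
1 - F = 0.69
K = 6 * 0.3 / 0.69
= 2.61


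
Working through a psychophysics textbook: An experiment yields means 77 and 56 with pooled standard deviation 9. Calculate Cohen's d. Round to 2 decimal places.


Cohen's d = (M1 - M2) / S_pooled
= (77 - 56) / 9
= 21 / 9
= 2.33


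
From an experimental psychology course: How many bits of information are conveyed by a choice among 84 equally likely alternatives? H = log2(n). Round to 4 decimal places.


H = log2(n)
H = log2(84)
= 6.3923


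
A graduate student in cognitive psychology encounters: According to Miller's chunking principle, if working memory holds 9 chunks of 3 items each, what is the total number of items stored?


Total items = chunks * items_per_chunk
= 9 * 3
= 27


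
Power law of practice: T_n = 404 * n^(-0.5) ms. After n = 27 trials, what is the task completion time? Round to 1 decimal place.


T_n = 404 * 27^(-0.5)
27^(-0.5) = 0.19245
T_n = 404 * 0.19245
= 77.7 ms


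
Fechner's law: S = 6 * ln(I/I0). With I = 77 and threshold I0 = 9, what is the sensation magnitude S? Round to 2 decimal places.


S = 6 * ln(77/9)
I/I0 = 8.555556
ln(8.555556) = 2.1466
S = 6 * 2.1466
= 12.88


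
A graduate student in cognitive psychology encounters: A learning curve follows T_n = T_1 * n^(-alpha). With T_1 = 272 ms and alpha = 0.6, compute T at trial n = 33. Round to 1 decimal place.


T_n = 272 * 33^(-0.6)
33^(-0.6) = 0.122713
T_n = 272 * 0.122713
= 33.4 ms


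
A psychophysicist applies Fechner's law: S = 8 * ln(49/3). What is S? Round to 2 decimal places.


S = 8 * ln(49/3)
I/I0 = 16.333333
ln(16.333333) = 2.7932
S = 8 * 2.7932
= 22.35


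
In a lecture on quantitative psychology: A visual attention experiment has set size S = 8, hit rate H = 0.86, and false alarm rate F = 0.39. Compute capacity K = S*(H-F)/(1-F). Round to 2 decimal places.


K = S * (H - F) / (1 - F)
H - F = 0.47
1 - F = 0.61
K = 8 * 0.47 / 0.61
= 6.16


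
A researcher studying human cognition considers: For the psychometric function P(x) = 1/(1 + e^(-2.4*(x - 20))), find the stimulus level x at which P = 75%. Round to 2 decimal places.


At P = 0.75: 0.75 = 1/(1 + e^(-k*(x-x0)))
Solving: e^(-k*(x-x0)) = 1/3
x = x0 + ln(3)/k
ln(3) = 1.0986
x = 20 + 1.0986/2.4
= 20 + 0.4578
= 20.46


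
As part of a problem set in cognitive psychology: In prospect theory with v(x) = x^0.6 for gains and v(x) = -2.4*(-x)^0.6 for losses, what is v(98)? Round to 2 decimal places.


Since x = 98 >= 0, use v(x) = x^0.6
98^0.6 = 15.658
v(98) = 15.66


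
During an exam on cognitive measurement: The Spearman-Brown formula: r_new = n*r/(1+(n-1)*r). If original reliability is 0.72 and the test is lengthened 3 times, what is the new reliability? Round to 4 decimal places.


r_new = n*r / (1 + (n-1)*r)
Numerator = 3 * 0.72 = 2.16
Denominator = 1 + 2 * 0.72 = 2.44
r_new = 2.16 / 2.44
= 0.8852


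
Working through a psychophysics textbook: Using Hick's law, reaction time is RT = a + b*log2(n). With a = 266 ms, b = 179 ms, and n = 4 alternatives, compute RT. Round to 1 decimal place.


RT = 266 + 179 * log2(4)
log2(4) = 2.0
RT = 266 + 179 * 2.0
= 266 + 358.0
= 624.0 ms


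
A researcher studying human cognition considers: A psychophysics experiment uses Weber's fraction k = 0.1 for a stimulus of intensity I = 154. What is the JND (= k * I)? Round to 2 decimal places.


JND = k * I
JND = 0.1 * 154
= 15.40


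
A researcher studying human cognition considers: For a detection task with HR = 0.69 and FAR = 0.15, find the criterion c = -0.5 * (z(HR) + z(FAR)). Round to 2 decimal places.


c = -0.5 * (z(HR) + z(FAR))
z(0.69) = 0.4959
z(0.15) = -1.0364
c = -0.5 * (0.4959 + -1.0364)
= -0.5 * -0.5405
= 0.27


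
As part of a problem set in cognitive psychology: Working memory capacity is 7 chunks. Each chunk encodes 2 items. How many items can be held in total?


Total items = chunks * items_per_chunk
= 7 * 2
= 14


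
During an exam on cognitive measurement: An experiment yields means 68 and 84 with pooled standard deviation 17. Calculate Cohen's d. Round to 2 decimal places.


Cohen's d = (M1 - M2) / S_pooled
= (68 - 84) / 17
= -16 / 17
= -0.94


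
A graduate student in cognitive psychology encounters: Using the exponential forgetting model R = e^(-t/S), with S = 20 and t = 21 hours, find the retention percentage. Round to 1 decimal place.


R = e^(-t/S)
-t/S = -21/20 = -1.05
R = e^(-1.05) = 0.349938
Percentage = 0.349938 * 100
= 35.0


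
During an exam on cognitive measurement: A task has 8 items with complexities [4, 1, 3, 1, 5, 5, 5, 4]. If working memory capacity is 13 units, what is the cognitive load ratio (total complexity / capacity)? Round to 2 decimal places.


Total complexity = 4 + 1 + 3 + 1 + 5 + 5 + 5 + 4 = 28
Load = total / capacity = 28 / 13
= 2.15


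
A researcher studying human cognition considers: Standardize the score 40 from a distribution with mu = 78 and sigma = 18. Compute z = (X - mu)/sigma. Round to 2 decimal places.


z = (X - mu) / sigma
= (40 - 78) / 18
= -38 / 18
= -2.11


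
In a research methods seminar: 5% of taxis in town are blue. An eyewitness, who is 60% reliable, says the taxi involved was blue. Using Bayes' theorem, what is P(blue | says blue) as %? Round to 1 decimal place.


P(blue | says blue) = P(says blue | blue)*P(blue) / [P(says blue | blue)*P(blue) + P(says blue | not blue)*P(not blue)]
Numerator = 0.6 * 0.05 = 0.03
False identification = 0.4 * 0.95 = 0.38
P = 0.03 / (0.03 + 0.38)
= 0.03 / 0.41
As percentage = 7.3


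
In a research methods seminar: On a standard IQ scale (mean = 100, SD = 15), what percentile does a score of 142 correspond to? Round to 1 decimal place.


z = (IQ - mean) / SD
z = (142 - 100) / 15 = 2.8
Percentile = Phi(2.8) * 100
Phi(2.8) = 0.997445
= 99.7


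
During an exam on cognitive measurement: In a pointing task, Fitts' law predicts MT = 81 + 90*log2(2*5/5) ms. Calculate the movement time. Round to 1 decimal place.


MT = 81 + 90 * log2(2*5/5)
2D/W = 2.0
log2(2.0) = 1.0
MT = 81 + 90 * 1.0
= 171.0 ms


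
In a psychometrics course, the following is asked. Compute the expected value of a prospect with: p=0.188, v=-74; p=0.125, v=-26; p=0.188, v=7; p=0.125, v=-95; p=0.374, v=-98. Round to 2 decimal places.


EU = sum(p_i * v_i)
0.188 * -74 = -13.912
0.125 * -26 = -3.25
0.188 * 7 = 1.316
0.125 * -95 = -11.875
0.374 * -98 = -36.652
EU = -13.912 + -3.25 + 1.316 + -11.875 + -36.652
= -64.37


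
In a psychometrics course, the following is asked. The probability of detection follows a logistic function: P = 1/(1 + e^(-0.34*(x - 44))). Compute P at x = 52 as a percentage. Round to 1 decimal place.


P(x) = 1/(1 + e^(-0.34*(52 - 44)))
Exponent = -0.34 * 8 = -2.72
e^(-2.72) = 0.065875
P = 1/(1 + 0.065875) = 0.938196
Percentage = 93.8


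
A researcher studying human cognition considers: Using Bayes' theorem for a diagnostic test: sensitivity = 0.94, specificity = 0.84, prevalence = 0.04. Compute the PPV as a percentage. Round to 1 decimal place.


PPV = (sens * prev) / (sens * prev + (1-spec) * (1-prev))
Numerator = 0.94 * 0.04 = 0.0376
P(positive and no disease) = (1 - spec) * (1 - prev) = (1 - 0.84) * (1 - 0.04) = 0.1536
Denominator = 0.0376 + 0.1536 = 0.1912
PPV = 0.0376 / 0.1912 = 0.196653
As percentage = 19.7


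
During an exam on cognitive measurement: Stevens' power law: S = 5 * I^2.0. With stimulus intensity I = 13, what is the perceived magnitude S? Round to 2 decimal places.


S = 5 * 13^2.0
13^2.0 = 169.0
S = 5 * 169.0
= 845.00


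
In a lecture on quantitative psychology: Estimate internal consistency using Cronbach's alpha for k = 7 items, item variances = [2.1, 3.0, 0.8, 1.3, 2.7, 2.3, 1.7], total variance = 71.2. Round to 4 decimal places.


alpha = (k/(k-1)) * (1 - sum(s_i^2)/s_total^2)
sum(item variances) = 13.9
k/(k-1) = 7/6 = 1.166667
1 - 13.9/71.2 = 1 - 0.195225 = 0.804775
alpha = 1.166667 * 0.804775
= 0.9389


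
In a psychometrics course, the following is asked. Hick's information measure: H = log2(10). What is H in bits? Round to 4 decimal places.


H = log2(n)
H = log2(10)
= 3.3219


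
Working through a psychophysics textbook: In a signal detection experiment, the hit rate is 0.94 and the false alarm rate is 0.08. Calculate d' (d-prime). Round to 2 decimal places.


d' = z(HR) - z(FAR)
z(0.94) = 1.5548
z(0.08) = -1.4051
d' = 1.5548 - -1.4051
= 2.96


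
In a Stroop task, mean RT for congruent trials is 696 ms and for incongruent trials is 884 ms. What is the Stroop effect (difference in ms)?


Stroop effect = RT(incongruent) - RT(congruent)
= 884 - 696
= 188 ms


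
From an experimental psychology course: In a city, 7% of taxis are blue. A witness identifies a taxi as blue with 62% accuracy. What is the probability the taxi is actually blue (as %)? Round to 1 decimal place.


P(blue | says blue) = P(says blue | blue)*P(blue) / [P(says blue | blue)*P(blue) + P(says blue | not blue)*P(not blue)]
Numerator = 0.62 * 0.07 = 0.0434
False identification = 0.38 * 0.93 = 0.3534
P = 0.0434 / (0.0434 + 0.3534)
= 0.0434 / 0.3968
As percentage = 10.9


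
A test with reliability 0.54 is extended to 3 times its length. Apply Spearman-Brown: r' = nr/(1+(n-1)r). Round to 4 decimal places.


r_new = n*r / (1 + (n-1)*r)
Numerator = 3 * 0.54 = 1.62
Denominator = 1 + 2 * 0.54 = 2.08
r_new = 1.62 / 2.08
= 0.7788


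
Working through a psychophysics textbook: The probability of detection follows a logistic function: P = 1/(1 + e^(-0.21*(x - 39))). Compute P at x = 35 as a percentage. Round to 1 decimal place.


P(x) = 1/(1 + e^(-0.21*(35 - 39)))
Exponent = -0.21 * -4 = 0.84
e^(0.84) = 2.316367
P = 1/(1 + 2.316367) = 0.301535
Percentage = 30.2


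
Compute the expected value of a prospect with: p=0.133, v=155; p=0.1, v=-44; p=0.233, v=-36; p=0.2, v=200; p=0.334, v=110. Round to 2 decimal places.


EU = sum(p_i * v_i)
0.133 * 155 = 20.615
0.1 * -44 = -4.4
0.233 * -36 = -8.388
0.2 * 200 = 40.0
0.334 * 110 = 36.74
EU = 20.615 + -4.4 + -8.388 + 40.0 + 36.74
= 84.57


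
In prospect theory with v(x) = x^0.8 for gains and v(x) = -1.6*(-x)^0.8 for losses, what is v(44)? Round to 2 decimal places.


Since x = 44 >= 0, use v(x) = x^0.8
44^0.8 = 20.6425
v(44) = 20.64


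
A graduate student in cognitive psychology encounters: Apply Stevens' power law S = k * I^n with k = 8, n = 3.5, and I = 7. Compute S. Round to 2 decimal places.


S = 8 * 7^3.5
7^3.5 = 907.4927
S = 8 * 907.4927
= 7259.94


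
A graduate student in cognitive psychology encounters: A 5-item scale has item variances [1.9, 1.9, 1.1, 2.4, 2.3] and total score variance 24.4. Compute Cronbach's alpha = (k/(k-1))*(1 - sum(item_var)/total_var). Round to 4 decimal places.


alpha = (k/(k-1)) * (1 - sum(s_i^2)/s_total^2)
sum(item variances) = 9.6
k/(k-1) = 5/4 = 1.25
1 - 9.6/24.4 = 1 - 0.393443 = 0.606557
alpha = 1.25 * 0.606557
= 0.7582


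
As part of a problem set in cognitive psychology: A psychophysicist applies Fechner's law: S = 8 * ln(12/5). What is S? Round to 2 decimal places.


S = 8 * ln(12/5)
I/I0 = 2.4
ln(2.4) = 0.8755
S = 8 * 0.8755
= 7.00


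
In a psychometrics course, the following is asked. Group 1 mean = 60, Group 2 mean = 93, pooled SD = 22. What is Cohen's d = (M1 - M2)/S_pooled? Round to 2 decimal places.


Cohen's d = (M1 - M2) / S_pooled
= (60 - 93) / 22
= -33 / 22
= -1.50


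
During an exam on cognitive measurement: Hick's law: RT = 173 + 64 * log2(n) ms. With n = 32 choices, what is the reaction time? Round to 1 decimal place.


RT = 173 + 64 * log2(32)
log2(32) = 5.0
RT = 173 + 64 * 5.0
= 173 + 320.0
= 493.0 ms


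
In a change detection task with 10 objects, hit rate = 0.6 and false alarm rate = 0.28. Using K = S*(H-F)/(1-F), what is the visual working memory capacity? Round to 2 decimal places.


K = S * (H - F) / (1 - F)
H - F = 0.32
1 - F = 0.72
K = 10 * 0.32 / 0.72
= 4.44


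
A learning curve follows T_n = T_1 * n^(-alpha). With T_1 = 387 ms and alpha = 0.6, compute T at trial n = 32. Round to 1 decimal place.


T_n = 387 * 32^(-0.6)
32^(-0.6) = 0.125
T_n = 387 * 0.125
= 48.4 ms


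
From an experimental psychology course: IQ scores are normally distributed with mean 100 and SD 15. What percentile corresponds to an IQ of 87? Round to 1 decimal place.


z = (IQ - mean) / SD
z = (87 - 100) / 15 = -0.8667
Percentile = Phi(-0.8667) * 100
Phi(-0.8667) = 0.193053
= 19.3


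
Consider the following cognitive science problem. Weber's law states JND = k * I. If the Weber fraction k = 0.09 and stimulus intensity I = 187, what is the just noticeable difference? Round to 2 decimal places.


JND = k * I
JND = 0.09 * 187
= 16.83


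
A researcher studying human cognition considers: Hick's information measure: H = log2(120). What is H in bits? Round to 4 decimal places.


H = log2(n)
H = log2(120)
= 6.9069


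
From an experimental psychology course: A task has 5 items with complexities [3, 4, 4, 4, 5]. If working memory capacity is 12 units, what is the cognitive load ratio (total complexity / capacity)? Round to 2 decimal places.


Total complexity = 3 + 4 + 4 + 4 + 5 = 20
Load = total / capacity = 20 / 12
= 1.67


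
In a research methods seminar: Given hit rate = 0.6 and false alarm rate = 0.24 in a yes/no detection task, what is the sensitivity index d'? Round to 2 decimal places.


d' = z(HR) - z(FAR)
z(0.6) = 0.2533
z(0.24) = -0.7063
d' = 0.2533 - -0.7063
= 0.96


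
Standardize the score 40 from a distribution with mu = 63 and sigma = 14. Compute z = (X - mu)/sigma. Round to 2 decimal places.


z = (X - mu) / sigma
= (40 - 63) / 14
= -23 / 14
= -1.64


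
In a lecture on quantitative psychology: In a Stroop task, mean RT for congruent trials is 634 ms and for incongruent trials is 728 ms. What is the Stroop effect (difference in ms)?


Stroop effect = RT(incongruent) - RT(congruent)
= 728 - 634
= 94 ms


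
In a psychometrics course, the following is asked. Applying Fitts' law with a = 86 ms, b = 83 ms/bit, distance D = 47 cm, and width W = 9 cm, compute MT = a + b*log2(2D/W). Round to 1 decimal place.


MT = 86 + 83 * log2(2*47/9)
2D/W = 10.444444
log2(10.444444) = 3.3847
MT = 86 + 83 * 3.3847
= 366.9 ms


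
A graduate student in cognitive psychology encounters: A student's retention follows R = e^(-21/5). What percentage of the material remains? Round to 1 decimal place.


R = e^(-t/S)
-t/S = -21/5 = -4.2
R = e^(-4.2) = 0.014996
Percentage = 0.014996 * 100
= 1.5


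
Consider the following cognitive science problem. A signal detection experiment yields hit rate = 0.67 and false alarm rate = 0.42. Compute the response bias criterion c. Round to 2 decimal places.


c = -0.5 * (z(HR) + z(FAR))
z(0.67) = 0.4399
z(0.42) = -0.2019
c = -0.5 * (0.4399 + -0.2019)
= -0.5 * 0.238
= -0.12


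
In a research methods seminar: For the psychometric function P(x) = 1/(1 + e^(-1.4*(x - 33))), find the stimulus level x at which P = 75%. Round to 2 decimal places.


At P = 0.75: 0.75 = 1/(1 + e^(-k*(x-x0)))
Solving: e^(-k*(x-x0)) = 1/3
x = x0 + ln(3)/k
ln(3) = 1.0986
x = 33 + 1.0986/1.4
= 33 + 0.7847
= 33.78


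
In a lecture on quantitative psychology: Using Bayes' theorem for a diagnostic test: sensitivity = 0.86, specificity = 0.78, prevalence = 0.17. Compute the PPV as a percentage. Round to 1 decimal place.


PPV = (sens * prev) / (sens * prev + (1-spec) * (1-prev))
Numerator = 0.86 * 0.17 = 0.1462
P(positive and no disease) = (1 - spec) * (1 - prev) = (1 - 0.78) * (1 - 0.17) = 0.1826
Denominator = 0.1462 + 0.1826 = 0.3288
PPV = 0.1462 / 0.3288 = 0.444647
As percentage = 44.5


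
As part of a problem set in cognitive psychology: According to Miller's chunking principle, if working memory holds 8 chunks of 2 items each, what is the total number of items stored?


Total items = chunks * items_per_chunk
= 8 * 2
= 16


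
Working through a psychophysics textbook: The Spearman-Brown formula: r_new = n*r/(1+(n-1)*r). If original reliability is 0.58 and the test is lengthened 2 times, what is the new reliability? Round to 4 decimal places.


r_new = n*r / (1 + (n-1)*r)
Numerator = 2 * 0.58 = 1.16
Denominator = 1 + 1 * 0.58 = 1.58
r_new = 1.16 / 1.58
= 0.7342


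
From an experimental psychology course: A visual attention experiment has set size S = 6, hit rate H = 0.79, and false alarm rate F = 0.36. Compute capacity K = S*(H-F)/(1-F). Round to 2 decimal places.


K = S * (H - F) / (1 - F)
H - F = 0.43
1 - F = 0.64
K = 6 * 0.43 / 0.64
= 4.03


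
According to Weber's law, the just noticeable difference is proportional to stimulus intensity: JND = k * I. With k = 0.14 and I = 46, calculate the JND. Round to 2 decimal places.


JND = k * I
JND = 0.14 * 46
= 6.44


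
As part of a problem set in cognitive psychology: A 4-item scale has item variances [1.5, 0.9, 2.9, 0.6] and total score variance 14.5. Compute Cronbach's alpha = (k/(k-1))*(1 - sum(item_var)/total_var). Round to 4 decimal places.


alpha = (k/(k-1)) * (1 - sum(s_i^2)/s_total^2)
sum(item variances) = 5.9
k/(k-1) = 4/3 = 1.333333
1 - 5.9/14.5 = 1 - 0.406897 = 0.593103
alpha = 1.333333 * 0.593103
= 0.7908


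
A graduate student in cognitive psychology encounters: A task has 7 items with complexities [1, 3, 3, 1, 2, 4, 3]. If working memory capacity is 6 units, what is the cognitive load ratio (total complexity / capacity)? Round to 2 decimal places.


Total complexity = 1 + 3 + 3 + 1 + 2 + 4 + 3 = 17
Load = total / capacity = 17 / 6
= 2.83


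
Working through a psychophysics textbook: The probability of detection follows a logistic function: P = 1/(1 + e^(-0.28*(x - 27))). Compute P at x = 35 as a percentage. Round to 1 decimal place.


P(x) = 1/(1 + e^(-0.28*(35 - 27)))
Exponent = -0.28 * 8 = -2.24
e^(-2.24) = 0.106459
P = 1/(1 + 0.106459) = 0.903784
Percentage = 90.4


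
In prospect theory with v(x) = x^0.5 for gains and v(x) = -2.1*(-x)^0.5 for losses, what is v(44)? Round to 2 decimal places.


Since x = 44 >= 0, use v(x) = x^0.5
44^0.5 = 6.6332
v(44) = 6.63


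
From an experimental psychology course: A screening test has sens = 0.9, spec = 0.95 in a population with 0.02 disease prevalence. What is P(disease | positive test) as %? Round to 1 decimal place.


PPV = (sens * prev) / (sens * prev + (1-spec) * (1-prev))
Numerator = 0.9 * 0.02 = 0.018
P(positive and no disease) = (1 - spec) * (1 - prev) = (1 - 0.95) * (1 - 0.02) = 0.049
Denominator = 0.018 + 0.049 = 0.067
PPV = 0.018 / 0.067 = 0.268657
As percentage = 26.9


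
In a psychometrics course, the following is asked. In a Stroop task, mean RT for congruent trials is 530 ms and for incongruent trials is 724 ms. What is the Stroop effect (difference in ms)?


Stroop effect = RT(incongruent) - RT(congruent)
= 724 - 530
= 194 ms
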